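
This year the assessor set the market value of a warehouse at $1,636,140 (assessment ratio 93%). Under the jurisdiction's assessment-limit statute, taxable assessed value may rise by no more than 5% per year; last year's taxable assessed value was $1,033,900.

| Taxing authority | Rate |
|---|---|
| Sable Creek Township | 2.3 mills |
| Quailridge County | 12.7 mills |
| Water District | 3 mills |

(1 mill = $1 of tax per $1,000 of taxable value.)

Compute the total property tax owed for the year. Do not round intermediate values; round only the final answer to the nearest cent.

$19,540.71

Uncapped assessed value = $1,636,140 × 0.93 = $1,521,610.2
Cap limit = $1,033,900 × 1.05 = $1,085,595
Taxable assessed value = min($1,521,610.2, $1,085,595) = $1,085,595 (cap binds)
Sable Creek Township: $1,085,595 × 0.0023 = $2,496.8685
Quailridge County: $1,085,595 × 0.0127 = $13,787.0565
Water District: $1,085,595 × 0.003 = $3,256.785
Total = $19,540.71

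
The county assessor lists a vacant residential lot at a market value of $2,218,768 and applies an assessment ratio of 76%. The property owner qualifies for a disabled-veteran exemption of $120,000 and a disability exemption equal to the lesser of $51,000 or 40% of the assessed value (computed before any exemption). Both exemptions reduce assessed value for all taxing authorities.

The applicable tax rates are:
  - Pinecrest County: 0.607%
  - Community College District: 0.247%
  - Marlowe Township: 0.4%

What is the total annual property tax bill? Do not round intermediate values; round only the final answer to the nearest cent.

Assessed value = $2,218,768 × 0.76 = $1,686,263.68
Disability exemption = min($51,000, 40% × $1,686,263.68) = min($51,000, $674,505.472) = $51,000 (dollar cap binds)
Taxable value = $1,686,263.68 − $120,000 − $51,000 = $1,515,263.68
Pinecrest County: $1,515,263.68 × 0.00607 = $9,197.6505376
Community College District: $1,515,263.68 × 0.00247 = $3,742.7012896
Marlowe Township: $1,515,263.68 × 0.004 = $6,061.05472
Total = $19,001.4065472

$19,001.41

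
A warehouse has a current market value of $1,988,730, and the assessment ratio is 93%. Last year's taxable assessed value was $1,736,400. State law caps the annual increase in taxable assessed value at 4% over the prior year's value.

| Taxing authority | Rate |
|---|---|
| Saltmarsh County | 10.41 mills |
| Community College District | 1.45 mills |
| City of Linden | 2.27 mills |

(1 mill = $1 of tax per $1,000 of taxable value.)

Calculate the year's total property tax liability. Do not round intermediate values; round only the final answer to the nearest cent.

$25,516.75

Uncapped assessed value = $1,988,730 × 0.93 = $1,849,518.9
Cap limit = $1,736,400 × 1.04 = $1,805,856
Taxable assessed value = min($1,849,518.9, $1,805,856) = $1,805,856 (cap binds)
Saltmarsh County: $1,805,856 × 0.01041 = $18,798.96096
Community College District: $1,805,856 × 0.00145 = $2,618.4912
City of Linden: $1,805,856 × 0.00227 = $4,099.29312
Total = $25,516.74528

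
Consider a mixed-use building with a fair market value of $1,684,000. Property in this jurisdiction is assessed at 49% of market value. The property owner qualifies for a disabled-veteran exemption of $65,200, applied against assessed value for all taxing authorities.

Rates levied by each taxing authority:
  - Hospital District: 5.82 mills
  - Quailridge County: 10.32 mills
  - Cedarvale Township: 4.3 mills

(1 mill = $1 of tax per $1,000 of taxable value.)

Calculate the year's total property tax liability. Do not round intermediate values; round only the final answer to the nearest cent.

$15,533.58

Assessed value = $1,684,000 × 0.49 = $825,160
Taxable value = $825,160 − $65,200 = $759,960
Hospital District: $759,960 × 0.00582 = $4,422.9672
Quailridge County: $759,960 × 0.01032 = $7,842.7872
Cedarvale Township: $759,960 × 0.0043 = $3,267.828
Total = $4,422.9672 + $7,842.7872 + $3,267.828 = $15,533.5824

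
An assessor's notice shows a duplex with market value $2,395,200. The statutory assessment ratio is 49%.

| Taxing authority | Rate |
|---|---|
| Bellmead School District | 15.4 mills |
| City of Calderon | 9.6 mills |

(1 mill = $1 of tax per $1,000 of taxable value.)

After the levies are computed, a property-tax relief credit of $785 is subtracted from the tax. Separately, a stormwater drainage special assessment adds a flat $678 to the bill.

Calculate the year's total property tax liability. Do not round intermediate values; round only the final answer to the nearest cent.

$29,234.20

Assessed value = $2,395,200 × 0.49 = $1,173,648
Bellmead School District: $1,173,648 × 0.0154 = $18,074.1792
City of Calderon: $1,173,648 × 0.0096 = $11,267.0208
Levies subtotal = $29,341.2
After credit = $29,341.2 − $785 = $28,556.2
Total = $28,556.2 + $678 = $29,234.2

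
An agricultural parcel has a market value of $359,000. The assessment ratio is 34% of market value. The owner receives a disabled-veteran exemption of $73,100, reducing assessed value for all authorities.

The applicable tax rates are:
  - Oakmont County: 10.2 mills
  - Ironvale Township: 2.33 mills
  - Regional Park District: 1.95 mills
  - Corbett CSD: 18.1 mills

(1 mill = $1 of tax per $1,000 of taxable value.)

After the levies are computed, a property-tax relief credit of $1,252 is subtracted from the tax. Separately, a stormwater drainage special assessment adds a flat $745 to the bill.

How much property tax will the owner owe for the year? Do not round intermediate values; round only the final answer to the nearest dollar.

Assessed value = $359,000 × 0.34 = $122,060
Taxable value = $122,060 − $73,100 = $48,960
Oakmont County: $48,960 × 0.0102 = $499.392
Ironvale Township: $48,960 × 0.00233 = $114.0768
Regional Park District: $48,960 × 0.00195 = $95.472
Corbett CSD: $48,960 × 0.0181 = $886.176
Levies subtotal = $1,595.1168
After credit = $1,595.1168 − $1,252 = $343.1168
Total = $343.1168 + $745 = $1,088.1168

$1,088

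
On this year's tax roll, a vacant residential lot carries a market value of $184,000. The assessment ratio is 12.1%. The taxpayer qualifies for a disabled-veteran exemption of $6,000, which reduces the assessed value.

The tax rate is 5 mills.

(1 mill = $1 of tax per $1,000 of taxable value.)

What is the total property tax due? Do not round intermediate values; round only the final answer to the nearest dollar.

$81

Assessed value = $184,000 × 0.121 = $22,264
Taxable value = $22,264 − $6,000 = $16,264
Tax = $16,264 × 0.005 = $81.32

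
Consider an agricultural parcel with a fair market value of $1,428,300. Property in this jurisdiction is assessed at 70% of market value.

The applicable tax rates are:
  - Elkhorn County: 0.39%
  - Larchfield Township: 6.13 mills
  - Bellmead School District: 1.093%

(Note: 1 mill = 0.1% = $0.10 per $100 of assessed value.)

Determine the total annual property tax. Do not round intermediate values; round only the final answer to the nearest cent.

$20,956.02

Assessed value = $1,428,300 × 0.7 = $999,810
Elkhorn County: $999,810 × 0.0039 = $3,899.259
Larchfield Township: $999,810 × 0.00613 = $6,128.8353
Bellmead School District: $999,810 × 0.01093 = $10,927.9233
Total = $20,956.0176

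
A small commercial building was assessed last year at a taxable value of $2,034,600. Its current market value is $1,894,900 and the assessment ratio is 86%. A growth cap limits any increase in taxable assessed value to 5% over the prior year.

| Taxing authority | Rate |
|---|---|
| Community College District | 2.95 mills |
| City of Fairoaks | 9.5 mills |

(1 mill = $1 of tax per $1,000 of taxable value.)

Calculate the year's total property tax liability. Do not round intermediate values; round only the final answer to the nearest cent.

$20,288.69

Uncapped assessed value = $1,894,900 × 0.86 = $1,629,614
Cap limit = $2,034,600 × 1.05 = $2,136,330
Taxable assessed value = min($1,629,614, $2,136,330) = $1,629,614 (cap does not bind)
Community College District: $1,629,614 × 0.00295 = $4,807.3613
City of Fairoaks: $1,629,614 × 0.0095 = $15,481.333
Total = $20,288.6943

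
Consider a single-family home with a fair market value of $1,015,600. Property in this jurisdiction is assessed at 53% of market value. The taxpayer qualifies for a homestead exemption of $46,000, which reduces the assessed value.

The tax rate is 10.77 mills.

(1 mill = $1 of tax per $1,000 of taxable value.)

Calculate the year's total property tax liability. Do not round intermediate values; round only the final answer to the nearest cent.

$5,301.73

Assessed value = $1,015,600 × 0.53 = $538,268
Taxable value = $538,268 − $46,000 = $492,268
Tax = $492,268 × 0.01077 = $5,301.72636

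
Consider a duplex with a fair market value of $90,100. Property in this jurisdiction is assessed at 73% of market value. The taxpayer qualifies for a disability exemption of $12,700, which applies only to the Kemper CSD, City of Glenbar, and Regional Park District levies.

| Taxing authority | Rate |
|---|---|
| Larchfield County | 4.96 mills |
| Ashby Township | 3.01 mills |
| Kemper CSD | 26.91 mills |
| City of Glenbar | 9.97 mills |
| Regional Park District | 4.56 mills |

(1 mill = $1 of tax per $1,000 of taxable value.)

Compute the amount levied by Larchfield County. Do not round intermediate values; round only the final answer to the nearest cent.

Assessed value = $90,100 × 0.73 = $65,773
Larchfield County taxable value = $65,773 (exemption does not apply)
Larchfield County levy = $65,773 × 0.00496 = $326.23408

$326.23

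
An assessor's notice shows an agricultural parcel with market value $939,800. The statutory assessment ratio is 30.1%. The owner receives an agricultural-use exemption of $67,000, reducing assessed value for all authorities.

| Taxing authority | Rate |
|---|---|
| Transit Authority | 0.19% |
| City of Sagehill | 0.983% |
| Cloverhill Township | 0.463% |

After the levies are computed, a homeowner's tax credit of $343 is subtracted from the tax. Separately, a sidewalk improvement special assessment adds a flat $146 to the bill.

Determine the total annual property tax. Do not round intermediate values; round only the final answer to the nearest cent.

$3,334.79

Assessed value = $939,800 × 0.301 = $282,879.8
Taxable value = $282,879.8 − $67,000 = $215,879.8
Transit Authority: $215,879.8 × 0.0019 = $410.17162
City of Sagehill: $215,879.8 × 0.00983 = $2,122.098434
Cloverhill Township: $215,879.8 × 0.00463 = $999.523474
Levies subtotal = $3,531.793528
After credit = $3,531.793528 − $343 = $3,188.793528
Total = $3,188.793528 + $146 = $3,334.793528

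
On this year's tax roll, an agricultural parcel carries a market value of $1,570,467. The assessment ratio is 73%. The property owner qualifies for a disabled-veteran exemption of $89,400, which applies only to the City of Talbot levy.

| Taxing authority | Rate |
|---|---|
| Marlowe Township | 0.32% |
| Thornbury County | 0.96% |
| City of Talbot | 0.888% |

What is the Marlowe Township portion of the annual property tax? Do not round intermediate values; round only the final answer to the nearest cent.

Assessed value = $1,570,467 × 0.73 = $1,146,440.91
Marlowe Township taxable value = $1,146,440.91 (exemption does not apply)
Marlowe Township levy = $1,146,440.91 × 0.0032 = $3,668.610912

$3,668.61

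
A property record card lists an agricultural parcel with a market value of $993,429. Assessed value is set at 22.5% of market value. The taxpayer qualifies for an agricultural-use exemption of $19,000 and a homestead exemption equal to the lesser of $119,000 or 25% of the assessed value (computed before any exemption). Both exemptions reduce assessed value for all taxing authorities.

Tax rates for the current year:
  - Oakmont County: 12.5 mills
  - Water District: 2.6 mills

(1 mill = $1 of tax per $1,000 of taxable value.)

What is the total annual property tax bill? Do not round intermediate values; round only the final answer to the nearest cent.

$2,244.48

Assessed value = $993,429 × 0.225 = $223,521.525
Homestead exemption = min($119,000, 25% × $223,521.525) = min($119,000, $55,880.38125) = $55,880.38125 (percentage binds)
Taxable value = $223,521.525 − $19,000 − $55,880.38125 = $148,641.14375
Oakmont County: $148,641.14375 × 0.0125 = $1,858.014296875
Water District: $148,641.14375 × 0.0026 = $386.46697375
Total = $2,244.481270625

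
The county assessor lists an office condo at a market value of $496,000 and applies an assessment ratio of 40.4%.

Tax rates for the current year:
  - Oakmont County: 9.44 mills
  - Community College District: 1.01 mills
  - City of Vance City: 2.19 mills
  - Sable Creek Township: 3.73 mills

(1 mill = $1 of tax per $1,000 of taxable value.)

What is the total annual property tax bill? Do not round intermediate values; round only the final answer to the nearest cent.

Assessed value = $496,000 × 0.404 = $200,384
Oakmont County: $200,384 × 0.00944 = $1,891.62496
Community College District: $200,384 × 0.00101 = $202.38784
City of Vance City: $200,384 × 0.00219 = $438.84096
Sable Creek Township: $200,384 × 0.00373 = $747.43232
Total = $1,891.62496 + $202.38784 + $438.84096 + $747.43232 = $3,280.28608

$3,280.29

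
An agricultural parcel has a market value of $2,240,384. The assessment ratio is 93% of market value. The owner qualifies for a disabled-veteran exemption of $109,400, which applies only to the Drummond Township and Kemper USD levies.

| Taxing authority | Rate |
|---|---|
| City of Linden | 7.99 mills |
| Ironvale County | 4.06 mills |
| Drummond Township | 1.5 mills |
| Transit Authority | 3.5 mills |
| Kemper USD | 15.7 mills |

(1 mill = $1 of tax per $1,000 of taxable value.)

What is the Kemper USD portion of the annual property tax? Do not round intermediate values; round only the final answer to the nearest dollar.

$30,994

Assessed value = $2,240,384 × 0.93 = $2,083,557.12
Kemper USD taxable value = $2,083,557.12 − $109,400 = $1,974,157.12
Kemper USD levy = $1,974,157.12 × 0.0157 = $30,994.266784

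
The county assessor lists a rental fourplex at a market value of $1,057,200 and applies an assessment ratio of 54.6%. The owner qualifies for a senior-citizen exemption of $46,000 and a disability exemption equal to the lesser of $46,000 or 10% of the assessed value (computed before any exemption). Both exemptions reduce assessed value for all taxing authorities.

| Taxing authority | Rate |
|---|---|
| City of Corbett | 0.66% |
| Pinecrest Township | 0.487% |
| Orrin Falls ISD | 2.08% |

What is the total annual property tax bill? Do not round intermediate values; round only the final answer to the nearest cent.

Assessed value = $1,057,200 × 0.546 = $577,231.2
Disability exemption = min($46,000, 10% × $577,231.2) = min($46,000, $57,723.12) = $46,000 (dollar cap binds)
Taxable value = $577,231.2 − $46,000 − $46,000 = $485,231.2
City of Corbett: $485,231.2 × 0.0066 = $3,202.52592
Pinecrest Township: $485,231.2 × 0.00487 = $2,363.075944
Orrin Falls ISD: $485,231.2 × 0.0208 = $10,092.80896
Total = $15,658.410824

$15,658.41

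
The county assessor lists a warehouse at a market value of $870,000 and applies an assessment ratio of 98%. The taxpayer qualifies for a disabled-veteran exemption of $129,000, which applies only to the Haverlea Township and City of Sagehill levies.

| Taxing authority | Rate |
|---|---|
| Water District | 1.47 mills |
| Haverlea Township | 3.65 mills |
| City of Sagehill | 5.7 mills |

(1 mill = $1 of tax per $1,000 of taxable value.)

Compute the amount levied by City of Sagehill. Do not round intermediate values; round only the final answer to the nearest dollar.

$4,125

Assessed value = $870,000 × 0.98 = $852,600
City of Sagehill taxable value = $852,600 − $129,000 = $723,600
City of Sagehill levy = $723,600 × 0.0057 = $4,124.52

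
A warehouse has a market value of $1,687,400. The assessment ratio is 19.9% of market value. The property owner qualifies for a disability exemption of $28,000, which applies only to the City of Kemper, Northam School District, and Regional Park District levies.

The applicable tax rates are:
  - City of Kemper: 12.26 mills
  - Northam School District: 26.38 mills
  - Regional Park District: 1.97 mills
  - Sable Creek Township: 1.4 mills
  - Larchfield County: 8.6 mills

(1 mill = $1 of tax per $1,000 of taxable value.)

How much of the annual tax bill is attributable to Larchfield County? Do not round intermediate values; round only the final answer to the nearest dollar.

$2,888

Assessed value = $1,687,400 × 0.199 = $335,792.6
Larchfield County taxable value = $335,792.6 (exemption does not apply)
Larchfield County levy = $335,792.6 × 0.0086 = $2,887.81636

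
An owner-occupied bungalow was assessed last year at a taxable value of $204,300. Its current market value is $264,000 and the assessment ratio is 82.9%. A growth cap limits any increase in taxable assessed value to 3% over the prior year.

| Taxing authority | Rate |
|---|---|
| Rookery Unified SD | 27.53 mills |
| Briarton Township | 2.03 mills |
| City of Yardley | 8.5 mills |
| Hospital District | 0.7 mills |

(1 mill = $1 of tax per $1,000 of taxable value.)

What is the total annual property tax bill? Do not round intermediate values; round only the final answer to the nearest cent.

$8,156.23

Uncapped assessed value = $264,000 × 0.829 = $218,856
Cap limit = $204,300 × 1.03 = $210,429
Taxable assessed value = min($218,856, $210,429) = $210,429 (cap binds)
Rookery Unified SD: $210,429 × 0.02753 = $5,793.11037
Briarton Township: $210,429 × 0.00203 = $427.17087
City of Yardley: $210,429 × 0.0085 = $1,788.6465
Hospital District: $210,429 × 0.0007 = $147.3003
Total = $8,156.22804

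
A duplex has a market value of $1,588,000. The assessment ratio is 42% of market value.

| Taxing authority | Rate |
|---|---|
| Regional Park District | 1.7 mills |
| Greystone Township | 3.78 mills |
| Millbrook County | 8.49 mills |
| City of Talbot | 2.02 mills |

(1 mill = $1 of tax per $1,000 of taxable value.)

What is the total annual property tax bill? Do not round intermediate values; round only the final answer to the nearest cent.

Assessed value = $1,588,000 × 0.42 = $666,960
Regional Park District: $666,960 × 0.0017 = $1,133.832
Greystone Township: $666,960 × 0.00378 = $2,521.1088
Millbrook County: $666,960 × 0.00849 = $5,662.4904
City of Talbot: $666,960 × 0.00202 = $1,347.2592
Total = $1,133.832 + $2,521.1088 + $5,662.4904 + $1,347.2592 = $10,664.6904

$10,664.69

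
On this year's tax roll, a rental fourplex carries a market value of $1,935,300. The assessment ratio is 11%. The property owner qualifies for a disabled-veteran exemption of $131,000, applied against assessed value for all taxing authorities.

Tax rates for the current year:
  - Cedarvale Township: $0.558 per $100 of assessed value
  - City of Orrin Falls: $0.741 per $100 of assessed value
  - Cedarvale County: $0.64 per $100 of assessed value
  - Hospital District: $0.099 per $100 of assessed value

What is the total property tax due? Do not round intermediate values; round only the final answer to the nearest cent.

$1,668.78

Assessed value = $1,935,300 × 0.11 = $212,883
Taxable value = $212,883 − $131,000 = $81,883
Cedarvale Township: $81,883 × 0.00558 = $456.90714
City of Orrin Falls: $81,883 × 0.00741 = $606.75303
Cedarvale County: $81,883 × 0.0064 = $524.0512
Hospital District: $81,883 × 0.00099 = $81.06417
Total = $456.90714 + $606.75303 + $524.0512 + $81.06417 = $1,668.77554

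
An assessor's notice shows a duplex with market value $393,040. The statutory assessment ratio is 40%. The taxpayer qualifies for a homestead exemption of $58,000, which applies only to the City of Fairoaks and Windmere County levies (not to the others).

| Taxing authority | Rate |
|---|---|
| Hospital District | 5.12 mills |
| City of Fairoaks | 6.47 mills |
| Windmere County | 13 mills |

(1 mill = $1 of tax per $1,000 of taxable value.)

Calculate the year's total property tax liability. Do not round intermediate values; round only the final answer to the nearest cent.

$2,736.68

Assessed value = $393,040 × 0.4 = $157,216
Hospital District: $157,216 × 0.00512 = $804.94592
City of Fairoaks: ($157,216 − $58,000) × 0.00647 = $99,216 × 0.00647 = $641.92752
Windmere County: ($157,216 − $58,000) × 0.013 = $99,216 × 0.013 = $1,289.808
Total = $2,736.68144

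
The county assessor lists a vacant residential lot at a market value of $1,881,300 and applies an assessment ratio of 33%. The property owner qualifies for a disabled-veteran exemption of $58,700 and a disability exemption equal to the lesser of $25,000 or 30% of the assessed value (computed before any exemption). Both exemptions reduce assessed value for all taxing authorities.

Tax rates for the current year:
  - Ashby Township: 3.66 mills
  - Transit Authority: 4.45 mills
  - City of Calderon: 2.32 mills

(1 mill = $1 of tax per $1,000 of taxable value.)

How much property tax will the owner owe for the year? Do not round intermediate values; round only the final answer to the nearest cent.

$5,602.26

Assessed value = $1,881,300 × 0.33 = $620,829
Disability exemption = min($25,000, 30% × $620,829) = min($25,000, $186,248.7) = $25,000 (dollar cap binds)
Taxable value = $620,829 − $58,700 − $25,000 = $537,129
Ashby Township: $537,129 × 0.00366 = $1,965.89214
Transit Authority: $537,129 × 0.00445 = $2,390.22405
City of Calderon: $537,129 × 0.00232 = $1,246.13928
Total = $5,602.25547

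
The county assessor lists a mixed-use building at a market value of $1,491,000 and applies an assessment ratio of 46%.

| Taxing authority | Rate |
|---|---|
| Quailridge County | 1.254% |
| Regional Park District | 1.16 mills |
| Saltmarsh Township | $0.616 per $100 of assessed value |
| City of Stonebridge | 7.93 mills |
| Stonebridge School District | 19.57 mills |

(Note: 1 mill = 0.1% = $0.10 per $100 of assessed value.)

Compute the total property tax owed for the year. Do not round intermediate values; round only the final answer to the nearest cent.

Assessed value = $1,491,000 × 0.46 = $685,860
Quailridge County: $685,860 × 0.01254 = $8,600.6844
Regional Park District: $685,860 × 0.00116 = $795.5976
Saltmarsh Township: $685,860 × 0.00616 = $4,224.8976
City of Stonebridge: $685,860 × 0.00793 = $5,438.8698
Stonebridge School District: $685,860 × 0.01957 = $13,422.2802
Total = $32,482.3296

$32,482.33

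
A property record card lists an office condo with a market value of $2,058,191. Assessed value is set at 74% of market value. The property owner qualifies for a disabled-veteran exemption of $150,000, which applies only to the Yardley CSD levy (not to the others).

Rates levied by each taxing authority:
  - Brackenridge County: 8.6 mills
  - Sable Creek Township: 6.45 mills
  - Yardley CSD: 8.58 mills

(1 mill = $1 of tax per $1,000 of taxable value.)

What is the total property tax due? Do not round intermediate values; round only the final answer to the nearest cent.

Assessed value = $2,058,191 × 0.74 = $1,523,061.34
Brackenridge County: $1,523,061.34 × 0.0086 = $13,098.327524
Sable Creek Township: $1,523,061.34 × 0.00645 = $9,823.745643
Yardley CSD: ($1,523,061.34 − $150,000) × 0.00858 = $1,373,061.34 × 0.00858 = $11,780.8662972
Total = $34,702.9394642

$34,702.94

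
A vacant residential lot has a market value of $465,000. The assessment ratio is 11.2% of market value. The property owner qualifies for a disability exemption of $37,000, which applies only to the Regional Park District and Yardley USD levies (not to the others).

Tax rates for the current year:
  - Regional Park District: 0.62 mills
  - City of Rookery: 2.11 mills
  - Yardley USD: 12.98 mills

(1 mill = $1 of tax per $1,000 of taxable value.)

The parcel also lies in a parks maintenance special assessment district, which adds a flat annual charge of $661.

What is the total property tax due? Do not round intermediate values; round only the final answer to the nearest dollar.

$976

Assessed value = $465,000 × 0.112 = $52,080
Regional Park District: ($52,080 − $37,000) × 0.00062 = $15,080 × 0.00062 = $9.3496
City of Rookery: $52,080 × 0.00211 = $109.8888
Yardley USD: ($52,080 − $37,000) × 0.01298 = $15,080 × 0.01298 = $195.7384
Levies subtotal = $314.9768
Total = $314.9768 + $661 = $975.9768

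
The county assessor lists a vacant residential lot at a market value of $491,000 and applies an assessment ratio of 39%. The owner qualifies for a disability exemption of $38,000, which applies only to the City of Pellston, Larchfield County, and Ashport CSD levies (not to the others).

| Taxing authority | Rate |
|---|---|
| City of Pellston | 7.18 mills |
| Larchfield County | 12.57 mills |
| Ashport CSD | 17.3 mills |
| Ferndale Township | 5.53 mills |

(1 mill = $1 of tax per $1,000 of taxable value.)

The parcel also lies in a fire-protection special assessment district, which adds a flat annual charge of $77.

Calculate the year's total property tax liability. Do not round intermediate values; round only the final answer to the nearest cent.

$6,822.74

Assessed value = $491,000 × 0.39 = $191,490
City of Pellston: ($191,490 − $38,000) × 0.00718 = $153,490 × 0.00718 = $1,102.0582
Larchfield County: ($191,490 − $38,000) × 0.01257 = $153,490 × 0.01257 = $1,929.3693
Ashport CSD: ($191,490 − $38,000) × 0.0173 = $153,490 × 0.0173 = $2,655.377
Ferndale Township: $191,490 × 0.00553 = $1,058.9397
Levies subtotal = $6,745.7442
Total = $6,745.7442 + $77 = $6,822.7442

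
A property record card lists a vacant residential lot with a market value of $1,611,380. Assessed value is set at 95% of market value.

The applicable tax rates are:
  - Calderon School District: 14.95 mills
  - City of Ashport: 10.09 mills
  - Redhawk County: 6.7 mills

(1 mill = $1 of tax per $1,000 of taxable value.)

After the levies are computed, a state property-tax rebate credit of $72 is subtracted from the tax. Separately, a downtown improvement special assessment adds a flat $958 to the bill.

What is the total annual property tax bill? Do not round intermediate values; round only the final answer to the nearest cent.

Assessed value = $1,611,380 × 0.95 = $1,530,811
Calderon School District: $1,530,811 × 0.01495 = $22,885.62445
City of Ashport: $1,530,811 × 0.01009 = $15,445.88299
Redhawk County: $1,530,811 × 0.0067 = $10,256.4337
Levies subtotal = $48,587.94114
After credit = $48,587.94114 − $72 = $48,515.94114
Total = $48,515.94114 + $958 = $49,473.94114

$49,473.94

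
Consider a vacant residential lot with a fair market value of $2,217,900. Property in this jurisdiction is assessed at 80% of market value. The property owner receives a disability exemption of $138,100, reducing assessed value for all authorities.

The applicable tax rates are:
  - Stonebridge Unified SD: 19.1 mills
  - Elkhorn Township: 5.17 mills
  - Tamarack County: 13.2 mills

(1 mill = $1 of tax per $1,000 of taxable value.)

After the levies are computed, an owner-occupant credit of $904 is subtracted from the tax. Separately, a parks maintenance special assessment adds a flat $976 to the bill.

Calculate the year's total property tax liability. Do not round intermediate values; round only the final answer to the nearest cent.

$61,381.16

Assessed value = $2,217,900 × 0.8 = $1,774,320
Taxable value = $1,774,320 − $138,100 = $1,636,220
Stonebridge Unified SD: $1,636,220 × 0.0191 = $31,251.802
Elkhorn Township: $1,636,220 × 0.00517 = $8,459.2574
Tamarack County: $1,636,220 × 0.0132 = $21,598.104
Levies subtotal = $61,309.1634
After credit = $61,309.1634 − $904 = $60,405.1634
Total = $60,405.1634 + $976 = $61,381.1634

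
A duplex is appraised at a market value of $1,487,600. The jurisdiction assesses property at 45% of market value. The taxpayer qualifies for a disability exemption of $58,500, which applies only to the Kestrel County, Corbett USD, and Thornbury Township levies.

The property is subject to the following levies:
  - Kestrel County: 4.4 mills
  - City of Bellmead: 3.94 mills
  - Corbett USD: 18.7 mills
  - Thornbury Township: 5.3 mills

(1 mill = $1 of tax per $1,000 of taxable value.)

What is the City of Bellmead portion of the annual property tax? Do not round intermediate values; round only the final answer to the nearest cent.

Assessed value = $1,487,600 × 0.45 = $669,420
City of Bellmead taxable value = $669,420 (exemption does not apply)
City of Bellmead levy = $669,420 × 0.00394 = $2,637.5148

$2,637.51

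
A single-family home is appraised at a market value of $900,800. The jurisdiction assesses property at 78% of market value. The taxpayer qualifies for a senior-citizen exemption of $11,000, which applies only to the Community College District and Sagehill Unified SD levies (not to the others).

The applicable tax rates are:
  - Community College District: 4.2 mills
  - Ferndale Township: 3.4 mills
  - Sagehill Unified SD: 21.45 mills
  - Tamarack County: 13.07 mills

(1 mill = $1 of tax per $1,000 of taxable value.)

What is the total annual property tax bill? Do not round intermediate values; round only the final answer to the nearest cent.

$29,312.37

Assessed value = $900,800 × 0.78 = $702,624
Community College District: ($702,624 − $11,000) × 0.0042 = $691,624 × 0.0042 = $2,904.8208
Ferndale Township: $702,624 × 0.0034 = $2,388.9216
Sagehill Unified SD: ($702,624 − $11,000) × 0.02145 = $691,624 × 0.02145 = $14,835.3348
Tamarack County: $702,624 × 0.01307 = $9,183.29568
Total = $29,312.37288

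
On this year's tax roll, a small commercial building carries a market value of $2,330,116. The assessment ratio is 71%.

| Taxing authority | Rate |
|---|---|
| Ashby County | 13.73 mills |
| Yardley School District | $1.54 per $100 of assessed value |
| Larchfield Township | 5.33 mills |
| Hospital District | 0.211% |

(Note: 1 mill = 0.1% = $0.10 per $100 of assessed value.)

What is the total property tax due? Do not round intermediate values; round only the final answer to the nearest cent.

$60,500.76

Assessed value = $2,330,116 × 0.71 = $1,654,382.36
Ashby County: $1,654,382.36 × 0.01373 = $22,714.6698028
Yardley School District: $1,654,382.36 × 0.0154 = $25,477.488344
Larchfield Township: $1,654,382.36 × 0.00533 = $8,817.8579788
Hospital District: $1,654,382.36 × 0.00211 = $3,490.7467796
Total = $60,500.7629052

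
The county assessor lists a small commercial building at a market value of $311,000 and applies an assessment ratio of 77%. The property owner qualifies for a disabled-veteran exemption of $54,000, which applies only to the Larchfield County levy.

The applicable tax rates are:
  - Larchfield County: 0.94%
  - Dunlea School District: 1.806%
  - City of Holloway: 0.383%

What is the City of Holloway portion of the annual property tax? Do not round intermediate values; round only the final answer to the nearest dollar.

$917

Assessed value = $311,000 × 0.77 = $239,470
City of Holloway taxable value = $239,470 (exemption does not apply)
City of Holloway levy = $239,470 × 0.00383 = $917.1701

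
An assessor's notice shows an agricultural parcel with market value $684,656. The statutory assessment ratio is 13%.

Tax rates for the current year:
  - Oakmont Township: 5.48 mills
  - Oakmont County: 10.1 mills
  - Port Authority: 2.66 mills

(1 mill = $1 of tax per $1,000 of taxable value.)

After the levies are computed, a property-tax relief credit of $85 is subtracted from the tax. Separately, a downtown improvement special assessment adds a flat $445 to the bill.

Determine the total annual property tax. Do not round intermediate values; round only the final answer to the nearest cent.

Assessed value = $684,656 × 0.13 = $89,005.28
Oakmont Township: $89,005.28 × 0.00548 = $487.7489344
Oakmont County: $89,005.28 × 0.0101 = $898.953328
Port Authority: $89,005.28 × 0.00266 = $236.7540448
Levies subtotal = $1,623.4563072
After credit = $1,623.4563072 − $85 = $1,538.4563072
Total = $1,538.4563072 + $445 = $1,983.4563072

$1,983.46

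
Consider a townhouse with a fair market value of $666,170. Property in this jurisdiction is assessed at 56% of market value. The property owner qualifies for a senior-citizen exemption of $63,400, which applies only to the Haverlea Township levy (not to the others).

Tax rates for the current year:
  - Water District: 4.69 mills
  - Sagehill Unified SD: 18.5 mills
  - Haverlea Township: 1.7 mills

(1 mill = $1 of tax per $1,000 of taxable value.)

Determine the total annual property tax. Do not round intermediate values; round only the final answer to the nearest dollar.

$9,178

Assessed value = $666,170 × 0.56 = $373,055.2
Water District: $373,055.2 × 0.00469 = $1,749.628888
Sagehill Unified SD: $373,055.2 × 0.0185 = $6,901.5212
Haverlea Township: ($373,055.2 − $63,400) × 0.0017 = $309,655.2 × 0.0017 = $526.41384
Total = $9,177.563928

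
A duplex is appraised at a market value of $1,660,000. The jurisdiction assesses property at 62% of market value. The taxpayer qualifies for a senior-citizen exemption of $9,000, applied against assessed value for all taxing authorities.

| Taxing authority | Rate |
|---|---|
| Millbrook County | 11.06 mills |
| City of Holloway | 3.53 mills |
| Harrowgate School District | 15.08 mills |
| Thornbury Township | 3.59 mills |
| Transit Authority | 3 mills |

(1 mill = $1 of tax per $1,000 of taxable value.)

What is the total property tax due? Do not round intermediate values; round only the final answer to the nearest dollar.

Assessed value = $1,660,000 × 0.62 = $1,029,200
Taxable value = $1,029,200 − $9,000 = $1,020,200
Millbrook County: $1,020,200 × 0.01106 = $11,283.412
City of Holloway: $1,020,200 × 0.00353 = $3,601.306
Harrowgate School District: $1,020,200 × 0.01508 = $15,384.616
Thornbury Township: $1,020,200 × 0.00359 = $3,662.518
Transit Authority: $1,020,200 × 0.003 = $3,060.6
Total = $11,283.412 + $3,601.306 + $15,384.616 + $3,662.518 + $3,060.6 = $36,992.452

$36,992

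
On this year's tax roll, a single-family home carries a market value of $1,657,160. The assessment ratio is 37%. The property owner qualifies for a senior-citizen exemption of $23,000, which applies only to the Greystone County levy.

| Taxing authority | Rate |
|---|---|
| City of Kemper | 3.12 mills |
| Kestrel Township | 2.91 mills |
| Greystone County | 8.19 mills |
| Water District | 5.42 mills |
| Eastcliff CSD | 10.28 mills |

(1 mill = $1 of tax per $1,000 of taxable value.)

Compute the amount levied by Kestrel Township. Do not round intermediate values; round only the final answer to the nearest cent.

$1,784.26

Assessed value = $1,657,160 × 0.37 = $613,149.2
Kestrel Township taxable value = $613,149.2 (exemption does not apply)
Kestrel Township levy = $613,149.2 × 0.00291 = $1,784.264172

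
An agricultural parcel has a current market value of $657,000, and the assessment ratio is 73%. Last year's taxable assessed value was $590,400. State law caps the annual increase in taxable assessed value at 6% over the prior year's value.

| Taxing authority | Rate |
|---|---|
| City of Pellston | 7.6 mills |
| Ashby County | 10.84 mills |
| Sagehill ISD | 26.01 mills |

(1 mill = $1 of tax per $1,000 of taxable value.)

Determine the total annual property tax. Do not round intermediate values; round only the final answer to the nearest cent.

$21,318.66

Uncapped assessed value = $657,000 × 0.73 = $479,610
Cap limit = $590,400 × 1.06 = $625,824
Taxable assessed value = min($479,610, $625,824) = $479,610 (cap does not bind)
City of Pellston: $479,610 × 0.0076 = $3,645.036
Ashby County: $479,610 × 0.01084 = $5,198.9724
Sagehill ISD: $479,610 × 0.02601 = $12,474.6561
Total = $21,318.6645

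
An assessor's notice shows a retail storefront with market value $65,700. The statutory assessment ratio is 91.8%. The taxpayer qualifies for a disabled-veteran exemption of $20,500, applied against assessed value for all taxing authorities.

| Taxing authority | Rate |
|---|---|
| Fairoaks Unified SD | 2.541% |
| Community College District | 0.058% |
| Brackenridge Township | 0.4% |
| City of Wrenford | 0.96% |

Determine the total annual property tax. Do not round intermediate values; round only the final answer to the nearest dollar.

$1,576

Assessed value = $65,700 × 0.918 = $60,312.6
Taxable value = $60,312.6 − $20,500 = $39,812.6
Fairoaks Unified SD: $39,812.6 × 0.02541 = $1,011.638166
Community College District: $39,812.6 × 0.00058 = $23.091308
Brackenridge Township: $39,812.6 × 0.004 = $159.2504
City of Wrenford: $39,812.6 × 0.0096 = $382.20096
Total = $1,011.638166 + $23.091308 + $159.2504 + $382.20096 = $1,576.180834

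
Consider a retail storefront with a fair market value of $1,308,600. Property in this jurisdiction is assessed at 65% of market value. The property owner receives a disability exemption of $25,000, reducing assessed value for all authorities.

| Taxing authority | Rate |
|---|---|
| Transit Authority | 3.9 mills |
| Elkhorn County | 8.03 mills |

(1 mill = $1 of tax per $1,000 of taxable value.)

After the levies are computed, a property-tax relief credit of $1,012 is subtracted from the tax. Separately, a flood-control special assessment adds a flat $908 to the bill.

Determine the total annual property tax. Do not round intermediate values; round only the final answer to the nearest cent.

$9,745.29

Assessed value = $1,308,600 × 0.65 = $850,590
Taxable value = $850,590 − $25,000 = $825,590
Transit Authority: $825,590 × 0.0039 = $3,219.801
Elkhorn County: $825,590 × 0.00803 = $6,629.4877
Levies subtotal = $9,849.2887
After credit = $9,849.2887 − $1,012 = $8,837.2887
Total = $8,837.2887 + $908 = $9,745.2887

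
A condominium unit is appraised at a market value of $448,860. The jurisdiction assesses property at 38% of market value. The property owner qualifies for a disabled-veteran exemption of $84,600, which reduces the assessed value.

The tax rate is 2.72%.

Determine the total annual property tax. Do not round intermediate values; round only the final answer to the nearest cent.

$2,338.30

Assessed value = $448,860 × 0.38 = $170,566.8
Taxable value = $170,566.8 − $84,600 = $85,966.8
Tax = $85,966.8 × 0.0272 = $2,338.29696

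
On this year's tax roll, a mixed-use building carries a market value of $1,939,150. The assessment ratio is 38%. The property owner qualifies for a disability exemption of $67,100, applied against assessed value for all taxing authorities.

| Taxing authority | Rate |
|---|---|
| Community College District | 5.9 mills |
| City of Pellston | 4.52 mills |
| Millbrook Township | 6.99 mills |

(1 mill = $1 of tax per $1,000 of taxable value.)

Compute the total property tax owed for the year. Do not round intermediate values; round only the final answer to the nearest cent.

Assessed value = $1,939,150 × 0.38 = $736,877
Taxable value = $736,877 − $67,100 = $669,777
Community College District: $669,777 × 0.0059 = $3,951.6843
City of Pellston: $669,777 × 0.00452 = $3,027.39204
Millbrook Township: $669,777 × 0.00699 = $4,681.74123
Total = $3,951.6843 + $3,027.39204 + $4,681.74123 = $11,660.81757

$11,660.82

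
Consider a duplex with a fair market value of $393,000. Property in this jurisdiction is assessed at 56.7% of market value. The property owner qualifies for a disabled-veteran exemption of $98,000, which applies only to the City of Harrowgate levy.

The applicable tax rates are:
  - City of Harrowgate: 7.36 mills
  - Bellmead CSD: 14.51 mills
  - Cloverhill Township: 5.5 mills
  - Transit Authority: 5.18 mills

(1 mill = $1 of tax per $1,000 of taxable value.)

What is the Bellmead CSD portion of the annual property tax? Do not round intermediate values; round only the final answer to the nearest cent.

$3,233.28

Assessed value = $393,000 × 0.567 = $222,831
Bellmead CSD taxable value = $222,831 (exemption does not apply)
Bellmead CSD levy = $222,831 × 0.01451 = $3,233.27781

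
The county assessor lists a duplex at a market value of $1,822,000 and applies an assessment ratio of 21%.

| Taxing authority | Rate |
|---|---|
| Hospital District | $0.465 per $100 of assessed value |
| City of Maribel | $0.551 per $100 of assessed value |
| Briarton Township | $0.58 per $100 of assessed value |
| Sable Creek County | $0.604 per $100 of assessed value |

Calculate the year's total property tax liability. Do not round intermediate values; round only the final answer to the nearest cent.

Assessed value = $1,822,000 × 0.21 = $382,620
Hospital District: $382,620 × 0.00465 = $1,779.183
City of Maribel: $382,620 × 0.00551 = $2,108.2362
Briarton Township: $382,620 × 0.0058 = $2,219.196
Sable Creek County: $382,620 × 0.00604 = $2,311.0248
Total = $1,779.183 + $2,108.2362 + $2,219.196 + $2,311.0248 = $8,417.64

$8,417.64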